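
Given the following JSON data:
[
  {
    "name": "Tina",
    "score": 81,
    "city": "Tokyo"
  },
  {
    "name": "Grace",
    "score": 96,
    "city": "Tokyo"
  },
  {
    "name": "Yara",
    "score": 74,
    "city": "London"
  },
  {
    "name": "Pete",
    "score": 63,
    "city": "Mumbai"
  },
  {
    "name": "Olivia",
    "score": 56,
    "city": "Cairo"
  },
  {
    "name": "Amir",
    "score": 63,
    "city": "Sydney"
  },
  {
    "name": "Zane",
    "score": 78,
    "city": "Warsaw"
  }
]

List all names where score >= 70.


Filtering records where score >= 70:
  Tina (score=81) -> YES
  Grace (score=96) -> YES
  Yara (score=74) -> YES
  Pete (score=63) -> no
  Olivia (score=56) -> no
  Amir (score=63) -> no
  Zane (score=78) -> YES


ANSWER: Tina, Grace, Yara, Zane


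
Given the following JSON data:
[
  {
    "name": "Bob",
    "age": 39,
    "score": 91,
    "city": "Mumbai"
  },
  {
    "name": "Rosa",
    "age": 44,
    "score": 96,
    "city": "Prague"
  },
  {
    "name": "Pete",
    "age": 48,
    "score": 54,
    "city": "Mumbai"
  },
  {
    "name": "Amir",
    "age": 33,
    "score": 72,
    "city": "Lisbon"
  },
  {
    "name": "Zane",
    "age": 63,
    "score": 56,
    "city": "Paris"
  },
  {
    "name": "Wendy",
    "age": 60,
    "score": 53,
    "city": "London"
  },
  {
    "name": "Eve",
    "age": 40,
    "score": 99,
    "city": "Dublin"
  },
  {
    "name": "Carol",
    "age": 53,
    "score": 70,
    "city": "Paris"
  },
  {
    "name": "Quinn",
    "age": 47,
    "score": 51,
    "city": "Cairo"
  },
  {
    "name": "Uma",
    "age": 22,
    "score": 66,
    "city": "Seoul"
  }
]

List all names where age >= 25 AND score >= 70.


Checking both conditions:
  Bob (age=39, score=91) -> YES
  Rosa (age=44, score=96) -> YES
  Pete (age=48, score=54) -> no
  Amir (age=33, score=72) -> YES
  Zane (age=63, score=56) -> no
  Wendy (age=60, score=53) -> no
  Eve (age=40, score=99) -> YES
  Carol (age=53, score=70) -> YES
  Quinn (age=47, score=51) -> no
  Uma (age=22, score=66) -> no


ANSWER: Bob, Rosa, Amir, Eve, Carol


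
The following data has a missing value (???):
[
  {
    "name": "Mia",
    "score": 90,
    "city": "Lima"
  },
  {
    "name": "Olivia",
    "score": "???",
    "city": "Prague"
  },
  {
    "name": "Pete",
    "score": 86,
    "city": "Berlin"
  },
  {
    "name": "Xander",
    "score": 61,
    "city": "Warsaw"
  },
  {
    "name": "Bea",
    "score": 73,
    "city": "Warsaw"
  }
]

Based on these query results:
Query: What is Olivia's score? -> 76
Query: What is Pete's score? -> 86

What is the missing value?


The missing value is Olivia's score
From query: Olivia's score = 76

ANSWER: 76


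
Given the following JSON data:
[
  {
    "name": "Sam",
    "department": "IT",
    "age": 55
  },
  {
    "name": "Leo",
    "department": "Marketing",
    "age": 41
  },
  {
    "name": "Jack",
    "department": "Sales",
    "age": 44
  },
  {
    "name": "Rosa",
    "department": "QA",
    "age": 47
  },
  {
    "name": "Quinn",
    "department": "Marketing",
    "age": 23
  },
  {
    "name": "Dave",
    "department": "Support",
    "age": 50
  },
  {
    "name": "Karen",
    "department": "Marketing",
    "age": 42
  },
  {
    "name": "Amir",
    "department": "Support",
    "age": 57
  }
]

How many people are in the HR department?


Scanning records for department = HR
  No matches found
Count: 0

ANSWER: 0


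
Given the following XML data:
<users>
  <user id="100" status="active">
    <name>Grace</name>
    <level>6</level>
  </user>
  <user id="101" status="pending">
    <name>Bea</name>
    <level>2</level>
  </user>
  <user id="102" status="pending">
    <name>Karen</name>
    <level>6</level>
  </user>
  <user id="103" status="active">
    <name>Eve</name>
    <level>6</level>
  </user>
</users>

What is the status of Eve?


Finding user with name = Eve
user id="103" status="active"

ANSWER: active


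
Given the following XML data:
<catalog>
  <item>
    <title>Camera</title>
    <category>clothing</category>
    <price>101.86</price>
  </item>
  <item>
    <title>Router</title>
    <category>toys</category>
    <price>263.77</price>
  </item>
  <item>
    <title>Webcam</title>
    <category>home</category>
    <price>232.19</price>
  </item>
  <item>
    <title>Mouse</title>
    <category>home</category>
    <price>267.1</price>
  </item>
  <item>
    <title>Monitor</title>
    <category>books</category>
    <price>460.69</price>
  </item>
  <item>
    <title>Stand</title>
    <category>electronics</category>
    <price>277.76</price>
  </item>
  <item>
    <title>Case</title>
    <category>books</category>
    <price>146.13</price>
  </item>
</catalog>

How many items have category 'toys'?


Scanning <item> elements for <category>toys</category>:
  Item 2: Router -> MATCH
Count: 1

ANSWER: 1


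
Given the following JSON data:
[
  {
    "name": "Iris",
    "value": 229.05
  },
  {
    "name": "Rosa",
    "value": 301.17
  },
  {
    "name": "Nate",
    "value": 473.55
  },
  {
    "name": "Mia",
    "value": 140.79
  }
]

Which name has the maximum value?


Comparing values:
  Iris: 229.05
  Rosa: 301.17
  Nate: 473.55
  Mia: 140.79
Maximum: Nate (473.55)

ANSWER: Nate


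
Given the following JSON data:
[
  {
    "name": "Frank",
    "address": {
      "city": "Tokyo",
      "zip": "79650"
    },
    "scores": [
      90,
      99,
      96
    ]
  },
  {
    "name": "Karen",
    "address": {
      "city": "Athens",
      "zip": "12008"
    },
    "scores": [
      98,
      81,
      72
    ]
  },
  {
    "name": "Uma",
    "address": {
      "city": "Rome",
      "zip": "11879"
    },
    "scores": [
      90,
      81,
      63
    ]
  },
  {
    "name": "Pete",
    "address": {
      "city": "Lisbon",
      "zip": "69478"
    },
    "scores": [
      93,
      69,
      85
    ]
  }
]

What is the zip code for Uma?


Path: records[2].address.zip
Value: 11879

ANSWER: 11879


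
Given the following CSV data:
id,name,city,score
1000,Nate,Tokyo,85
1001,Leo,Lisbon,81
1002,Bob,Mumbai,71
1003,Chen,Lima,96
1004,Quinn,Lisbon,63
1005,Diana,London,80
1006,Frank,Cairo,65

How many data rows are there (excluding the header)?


Counting rows (excluding header):
Header: id,name,city,score
Data rows: 7

ANSWER: 7


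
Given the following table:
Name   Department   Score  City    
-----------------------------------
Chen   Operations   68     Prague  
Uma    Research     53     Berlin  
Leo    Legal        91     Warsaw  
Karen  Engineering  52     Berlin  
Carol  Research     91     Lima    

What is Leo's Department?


Row 3: Leo
Department = Legal

ANSWER: Legal


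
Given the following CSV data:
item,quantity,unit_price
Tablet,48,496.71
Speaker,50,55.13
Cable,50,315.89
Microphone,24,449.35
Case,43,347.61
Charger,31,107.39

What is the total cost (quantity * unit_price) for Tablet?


Row: Tablet
quantity = 48
unit_price = 496.71
total = 48 * 496.71 = 23842.08

ANSWER: 23842.08


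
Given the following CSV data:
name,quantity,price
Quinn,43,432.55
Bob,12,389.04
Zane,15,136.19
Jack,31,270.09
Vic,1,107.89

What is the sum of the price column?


Values in 'price' column:
  Row 1: 432.55
  Row 2: 389.04
  Row 3: 136.19
  Row 4: 270.09
  Row 5: 107.89
Sum = 432.55 + 389.04 + 136.19 + 270.09 + 107.89 = 1335.76

ANSWER: 1335.76


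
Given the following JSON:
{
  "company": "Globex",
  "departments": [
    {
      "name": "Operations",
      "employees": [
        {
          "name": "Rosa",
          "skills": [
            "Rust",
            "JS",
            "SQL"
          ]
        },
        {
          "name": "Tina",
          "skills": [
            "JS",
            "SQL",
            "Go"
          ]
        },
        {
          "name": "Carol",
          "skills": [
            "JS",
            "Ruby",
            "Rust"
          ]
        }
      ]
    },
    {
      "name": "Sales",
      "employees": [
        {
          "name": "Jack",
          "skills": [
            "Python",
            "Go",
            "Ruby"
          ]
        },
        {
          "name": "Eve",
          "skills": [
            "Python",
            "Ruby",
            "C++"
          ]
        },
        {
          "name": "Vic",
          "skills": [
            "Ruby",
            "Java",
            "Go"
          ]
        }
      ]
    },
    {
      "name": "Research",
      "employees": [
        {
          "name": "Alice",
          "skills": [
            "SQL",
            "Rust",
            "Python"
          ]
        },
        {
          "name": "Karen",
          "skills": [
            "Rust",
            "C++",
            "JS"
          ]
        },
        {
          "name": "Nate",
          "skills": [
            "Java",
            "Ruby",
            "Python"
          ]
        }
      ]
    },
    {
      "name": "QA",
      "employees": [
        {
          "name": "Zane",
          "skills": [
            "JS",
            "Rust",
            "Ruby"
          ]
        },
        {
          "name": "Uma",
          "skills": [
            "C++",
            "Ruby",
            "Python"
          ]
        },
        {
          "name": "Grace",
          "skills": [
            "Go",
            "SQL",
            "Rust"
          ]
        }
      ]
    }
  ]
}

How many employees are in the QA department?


Path: departments[3].employees
Count: 3

ANSWER: 3


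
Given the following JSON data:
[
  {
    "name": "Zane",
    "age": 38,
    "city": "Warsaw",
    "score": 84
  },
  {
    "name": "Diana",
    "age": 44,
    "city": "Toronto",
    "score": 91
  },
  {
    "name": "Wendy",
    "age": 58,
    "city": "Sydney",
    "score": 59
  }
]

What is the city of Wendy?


Looking up record where name = Wendy
Record index: 2
Field 'city' = Sydney

ANSWER: Sydney


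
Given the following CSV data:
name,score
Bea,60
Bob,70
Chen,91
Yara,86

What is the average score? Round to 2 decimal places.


Scores: 60, 70, 91, 86
Sum = 307
Count = 4
Average = 307 / 4 = 76.75

ANSWER: 76.75


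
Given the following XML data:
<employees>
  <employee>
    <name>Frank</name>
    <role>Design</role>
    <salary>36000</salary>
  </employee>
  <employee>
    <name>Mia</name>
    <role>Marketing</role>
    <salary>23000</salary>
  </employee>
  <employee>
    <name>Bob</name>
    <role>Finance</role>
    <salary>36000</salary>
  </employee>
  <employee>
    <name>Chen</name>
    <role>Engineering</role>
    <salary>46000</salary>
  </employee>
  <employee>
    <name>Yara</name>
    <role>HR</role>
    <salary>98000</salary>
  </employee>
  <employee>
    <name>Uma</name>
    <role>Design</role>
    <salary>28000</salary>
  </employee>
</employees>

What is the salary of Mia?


Searching for <employee> with <name>Mia</name>
Found at position 2
<salary>23000</salary>

ANSWER: 23000


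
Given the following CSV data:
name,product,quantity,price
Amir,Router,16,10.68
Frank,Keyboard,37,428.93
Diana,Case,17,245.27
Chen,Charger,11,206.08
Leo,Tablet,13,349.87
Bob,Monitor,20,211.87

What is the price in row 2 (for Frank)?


Row 2: Frank
Column 'price' = 428.93

ANSWER: 428.93


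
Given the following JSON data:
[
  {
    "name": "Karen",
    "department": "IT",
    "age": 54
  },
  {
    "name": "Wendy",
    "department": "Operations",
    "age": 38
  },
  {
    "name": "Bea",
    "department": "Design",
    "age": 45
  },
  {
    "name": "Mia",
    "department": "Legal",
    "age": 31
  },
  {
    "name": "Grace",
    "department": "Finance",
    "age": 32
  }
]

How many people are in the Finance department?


Scanning records for department = Finance
  Record 4: Grace
Count: 1

ANSWER: 1


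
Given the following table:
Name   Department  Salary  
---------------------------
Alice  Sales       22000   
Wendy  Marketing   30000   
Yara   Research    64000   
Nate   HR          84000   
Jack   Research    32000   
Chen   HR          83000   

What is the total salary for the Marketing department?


Marketing department members:
  Wendy: 30000
Total = 30000 = 30000

ANSWER: 30000


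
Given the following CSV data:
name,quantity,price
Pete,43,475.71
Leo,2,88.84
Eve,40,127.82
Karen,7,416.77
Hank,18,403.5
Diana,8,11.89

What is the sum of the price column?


Values in 'price' column:
  Row 1: 475.71
  Row 2: 88.84
  Row 3: 127.82
  Row 4: 416.77
  Row 5: 403.5
  Row 6: 11.89
Sum = 475.71 + 88.84 + 127.82 + 416.77 + 403.5 + 11.89 = 1524.53

ANSWER: 1524.53


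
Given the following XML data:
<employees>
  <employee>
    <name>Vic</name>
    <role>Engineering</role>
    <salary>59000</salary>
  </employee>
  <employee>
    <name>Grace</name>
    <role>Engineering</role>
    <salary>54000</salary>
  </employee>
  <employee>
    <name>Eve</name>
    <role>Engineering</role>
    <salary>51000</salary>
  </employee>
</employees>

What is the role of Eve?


Searching for <employee> with <name>Eve</name>
Found at position 3
<role>Engineering</role>

ANSWER: Engineering


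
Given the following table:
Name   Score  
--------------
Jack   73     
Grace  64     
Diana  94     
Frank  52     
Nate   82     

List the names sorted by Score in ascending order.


Sorting by Score (ascending):
  Frank: 52
  Grace: 64
  Jack: 73
  Nate: 82
  Diana: 94


ANSWER: Frank, Grace, Jack, Nate, Diana


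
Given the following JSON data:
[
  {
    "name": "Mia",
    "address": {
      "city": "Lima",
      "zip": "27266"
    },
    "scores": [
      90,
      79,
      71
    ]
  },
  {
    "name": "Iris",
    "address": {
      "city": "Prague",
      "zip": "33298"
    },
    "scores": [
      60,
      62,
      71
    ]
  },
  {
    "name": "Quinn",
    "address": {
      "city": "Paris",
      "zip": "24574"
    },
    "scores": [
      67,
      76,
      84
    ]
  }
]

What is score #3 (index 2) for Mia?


Path: records[0].scores[2]
Value: 71

ANSWER: 71


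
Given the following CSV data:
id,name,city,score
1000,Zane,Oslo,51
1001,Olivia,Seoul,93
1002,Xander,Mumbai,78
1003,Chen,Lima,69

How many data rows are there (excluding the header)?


Counting rows (excluding header):
Header: id,name,city,score
Data rows: 4

ANSWER: 4


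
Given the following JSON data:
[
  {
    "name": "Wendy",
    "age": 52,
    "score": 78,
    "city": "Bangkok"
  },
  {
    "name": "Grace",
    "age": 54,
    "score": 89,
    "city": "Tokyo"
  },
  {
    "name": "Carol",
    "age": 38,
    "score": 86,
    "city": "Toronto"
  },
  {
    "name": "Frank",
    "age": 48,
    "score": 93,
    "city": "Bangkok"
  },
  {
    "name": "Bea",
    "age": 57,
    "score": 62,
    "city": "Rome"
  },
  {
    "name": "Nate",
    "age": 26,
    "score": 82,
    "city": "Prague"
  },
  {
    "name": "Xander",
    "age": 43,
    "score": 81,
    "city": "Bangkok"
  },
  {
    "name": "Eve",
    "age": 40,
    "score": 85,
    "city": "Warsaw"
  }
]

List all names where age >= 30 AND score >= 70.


Checking both conditions:
  Wendy (age=52, score=78) -> YES
  Grace (age=54, score=89) -> YES
  Carol (age=38, score=86) -> YES
  Frank (age=48, score=93) -> YES
  Bea (age=57, score=62) -> no
  Nate (age=26, score=82) -> no
  Xander (age=43, score=81) -> YES
  Eve (age=40, score=85) -> YES


ANSWER: Wendy, Grace, Carol, Frank, Xander, Eve


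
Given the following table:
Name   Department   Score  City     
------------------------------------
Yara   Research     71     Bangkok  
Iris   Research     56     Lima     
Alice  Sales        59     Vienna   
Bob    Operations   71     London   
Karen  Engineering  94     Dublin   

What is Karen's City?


Row 5: Karen
City = Dublin

ANSWER: Dublin


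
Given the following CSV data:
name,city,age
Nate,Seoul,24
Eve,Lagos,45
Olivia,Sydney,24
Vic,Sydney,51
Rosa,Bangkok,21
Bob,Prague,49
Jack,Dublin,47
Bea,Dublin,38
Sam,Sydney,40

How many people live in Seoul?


Scanning city column for 'Seoul':
  Row 1: Nate -> MATCH
Total matches: 1

ANSWER: 1


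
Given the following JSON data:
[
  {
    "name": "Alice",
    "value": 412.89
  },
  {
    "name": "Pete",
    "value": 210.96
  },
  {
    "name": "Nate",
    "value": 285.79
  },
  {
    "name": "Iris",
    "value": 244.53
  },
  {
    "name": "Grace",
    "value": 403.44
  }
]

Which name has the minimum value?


Comparing values:
  Alice: 412.89
  Pete: 210.96
  Nate: 285.79
  Iris: 244.53
  Grace: 403.44
Minimum: Pete (210.96)

ANSWER: Pete


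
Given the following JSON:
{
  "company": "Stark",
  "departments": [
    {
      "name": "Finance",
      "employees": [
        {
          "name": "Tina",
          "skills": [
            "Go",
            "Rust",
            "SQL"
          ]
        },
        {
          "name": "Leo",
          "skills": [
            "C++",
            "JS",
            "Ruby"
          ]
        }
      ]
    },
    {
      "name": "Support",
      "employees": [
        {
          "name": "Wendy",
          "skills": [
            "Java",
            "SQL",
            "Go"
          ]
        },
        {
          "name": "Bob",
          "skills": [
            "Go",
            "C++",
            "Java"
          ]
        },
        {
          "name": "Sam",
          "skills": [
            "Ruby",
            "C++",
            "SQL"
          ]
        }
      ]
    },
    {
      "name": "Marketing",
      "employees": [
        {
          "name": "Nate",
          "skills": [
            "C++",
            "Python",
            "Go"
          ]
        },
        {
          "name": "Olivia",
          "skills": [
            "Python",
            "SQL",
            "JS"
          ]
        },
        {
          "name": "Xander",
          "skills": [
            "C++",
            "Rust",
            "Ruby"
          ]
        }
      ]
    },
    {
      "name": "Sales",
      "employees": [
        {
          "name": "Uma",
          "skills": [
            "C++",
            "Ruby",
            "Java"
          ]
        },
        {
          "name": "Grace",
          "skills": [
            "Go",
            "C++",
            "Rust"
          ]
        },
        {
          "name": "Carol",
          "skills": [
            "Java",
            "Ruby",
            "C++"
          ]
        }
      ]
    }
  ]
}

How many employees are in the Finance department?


Path: departments[0].employees
Count: 2

ANSWER: 2


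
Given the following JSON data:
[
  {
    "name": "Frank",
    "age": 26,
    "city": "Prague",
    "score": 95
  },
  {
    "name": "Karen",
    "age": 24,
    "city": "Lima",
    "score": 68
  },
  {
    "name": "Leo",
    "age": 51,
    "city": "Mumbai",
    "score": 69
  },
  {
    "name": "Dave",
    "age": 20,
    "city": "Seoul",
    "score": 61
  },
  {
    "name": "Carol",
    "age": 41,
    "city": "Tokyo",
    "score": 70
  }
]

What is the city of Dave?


Looking up record where name = Dave
Record index: 3
Field 'city' = Seoul

ANSWER: Seoul


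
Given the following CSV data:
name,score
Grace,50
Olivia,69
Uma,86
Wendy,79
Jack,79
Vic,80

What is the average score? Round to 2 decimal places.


Scores: 50, 69, 86, 79, 79, 80
Sum = 443
Count = 6
Average = 443 / 6 = 73.83

ANSWER: 73.83


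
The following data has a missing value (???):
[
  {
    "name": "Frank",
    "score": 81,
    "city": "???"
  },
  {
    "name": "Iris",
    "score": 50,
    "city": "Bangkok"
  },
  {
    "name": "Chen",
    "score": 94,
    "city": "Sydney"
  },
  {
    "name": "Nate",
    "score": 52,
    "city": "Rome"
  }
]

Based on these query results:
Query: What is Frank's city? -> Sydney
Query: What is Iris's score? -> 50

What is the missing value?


The missing value is Frank's city
From query: Frank's city = Sydney

ANSWER: Sydney


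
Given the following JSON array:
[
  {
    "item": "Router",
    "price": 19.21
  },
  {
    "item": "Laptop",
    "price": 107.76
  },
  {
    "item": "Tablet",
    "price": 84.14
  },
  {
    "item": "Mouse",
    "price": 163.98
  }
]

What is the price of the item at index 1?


Array index 1 -> Laptop
price = 107.76

ANSWER: 107.76


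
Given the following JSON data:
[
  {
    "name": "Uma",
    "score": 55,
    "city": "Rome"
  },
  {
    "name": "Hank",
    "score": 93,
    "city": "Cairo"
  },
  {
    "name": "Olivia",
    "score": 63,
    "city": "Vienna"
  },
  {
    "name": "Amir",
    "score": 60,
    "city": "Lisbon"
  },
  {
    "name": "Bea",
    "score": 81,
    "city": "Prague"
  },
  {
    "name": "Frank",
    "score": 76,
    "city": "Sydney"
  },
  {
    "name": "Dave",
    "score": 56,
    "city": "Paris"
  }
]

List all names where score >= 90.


Filtering records where score >= 90:
  Uma (score=55) -> no
  Hank (score=93) -> YES
  Olivia (score=63) -> no
  Amir (score=60) -> no
  Bea (score=81) -> no
  Frank (score=76) -> no
  Dave (score=56) -> no


ANSWER: Hank


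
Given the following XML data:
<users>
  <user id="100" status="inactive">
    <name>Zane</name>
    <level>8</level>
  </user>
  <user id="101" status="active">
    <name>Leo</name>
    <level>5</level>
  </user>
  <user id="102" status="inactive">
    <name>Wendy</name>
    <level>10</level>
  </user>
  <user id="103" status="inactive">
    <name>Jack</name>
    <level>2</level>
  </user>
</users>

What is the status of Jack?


Finding user with name = Jack
user id="103" status="inactive"

ANSWER: inactive


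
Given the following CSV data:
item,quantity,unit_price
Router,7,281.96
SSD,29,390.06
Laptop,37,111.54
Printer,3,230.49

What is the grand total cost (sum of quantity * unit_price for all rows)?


Computing row totals:
  Router: 7 * 281.96 = 1973.72
  SSD: 29 * 390.06 = 11311.74
  Laptop: 37 * 111.54 = 4126.98
  Printer: 3 * 230.49 = 691.47
Grand total = 1973.72 + 11311.74 + 4126.98 + 691.47 = 18103.91

ANSWER: 18103.91


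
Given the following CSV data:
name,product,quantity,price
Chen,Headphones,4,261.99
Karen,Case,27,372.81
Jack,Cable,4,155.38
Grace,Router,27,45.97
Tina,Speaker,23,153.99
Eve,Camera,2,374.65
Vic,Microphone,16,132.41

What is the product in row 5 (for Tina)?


Row 5: Tina
Column 'product' = Speaker

ANSWER: Speaker


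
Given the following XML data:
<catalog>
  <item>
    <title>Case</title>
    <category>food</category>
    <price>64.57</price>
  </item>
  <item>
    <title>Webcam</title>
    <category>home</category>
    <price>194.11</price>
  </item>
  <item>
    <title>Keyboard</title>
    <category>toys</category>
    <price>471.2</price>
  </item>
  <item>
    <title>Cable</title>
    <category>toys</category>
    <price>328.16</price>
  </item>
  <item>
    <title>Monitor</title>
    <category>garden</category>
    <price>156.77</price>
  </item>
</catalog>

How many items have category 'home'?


Scanning <item> elements for <category>home</category>:
  Item 2: Webcam -> MATCH
Count: 1

ANSWER: 1


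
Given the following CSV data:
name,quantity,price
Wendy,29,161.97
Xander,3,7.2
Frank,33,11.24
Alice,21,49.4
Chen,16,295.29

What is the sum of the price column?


Values in 'price' column:
  Row 1: 161.97
  Row 2: 7.2
  Row 3: 11.24
  Row 4: 49.4
  Row 5: 295.29
Sum = 161.97 + 7.2 + 11.24 + 49.4 + 295.29 = 525.1

ANSWER: 525.1


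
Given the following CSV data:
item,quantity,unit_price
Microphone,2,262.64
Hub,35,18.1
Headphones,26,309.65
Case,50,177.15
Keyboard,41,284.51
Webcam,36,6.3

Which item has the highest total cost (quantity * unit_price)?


Computing row totals:
  Microphone: 525.28
  Hub: 633.5
  Headphones: 8050.9
  Case: 8857.5
  Keyboard: 11664.91
  Webcam: 226.8
Maximum: Keyboard (11664.91)

ANSWER: Keyboard


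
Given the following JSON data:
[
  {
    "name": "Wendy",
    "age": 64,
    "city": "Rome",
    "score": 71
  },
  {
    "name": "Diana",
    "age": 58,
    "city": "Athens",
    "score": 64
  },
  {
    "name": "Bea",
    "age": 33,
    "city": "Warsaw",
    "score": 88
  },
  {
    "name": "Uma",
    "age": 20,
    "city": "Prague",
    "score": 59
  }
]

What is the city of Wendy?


Looking up record where name = Wendy
Record index: 0
Field 'city' = Rome

ANSWER: Rome


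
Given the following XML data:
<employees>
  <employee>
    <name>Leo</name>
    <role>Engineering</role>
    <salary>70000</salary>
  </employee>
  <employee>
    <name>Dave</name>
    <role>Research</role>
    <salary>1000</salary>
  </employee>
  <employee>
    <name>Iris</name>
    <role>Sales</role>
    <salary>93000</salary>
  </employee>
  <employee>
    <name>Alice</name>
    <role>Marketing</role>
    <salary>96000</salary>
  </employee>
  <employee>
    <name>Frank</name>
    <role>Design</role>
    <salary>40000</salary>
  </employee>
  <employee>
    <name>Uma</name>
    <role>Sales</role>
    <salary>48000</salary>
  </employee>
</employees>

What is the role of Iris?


Searching for <employee> with <name>Iris</name>
Found at position 3
<role>Sales</role>

ANSWER: Sales


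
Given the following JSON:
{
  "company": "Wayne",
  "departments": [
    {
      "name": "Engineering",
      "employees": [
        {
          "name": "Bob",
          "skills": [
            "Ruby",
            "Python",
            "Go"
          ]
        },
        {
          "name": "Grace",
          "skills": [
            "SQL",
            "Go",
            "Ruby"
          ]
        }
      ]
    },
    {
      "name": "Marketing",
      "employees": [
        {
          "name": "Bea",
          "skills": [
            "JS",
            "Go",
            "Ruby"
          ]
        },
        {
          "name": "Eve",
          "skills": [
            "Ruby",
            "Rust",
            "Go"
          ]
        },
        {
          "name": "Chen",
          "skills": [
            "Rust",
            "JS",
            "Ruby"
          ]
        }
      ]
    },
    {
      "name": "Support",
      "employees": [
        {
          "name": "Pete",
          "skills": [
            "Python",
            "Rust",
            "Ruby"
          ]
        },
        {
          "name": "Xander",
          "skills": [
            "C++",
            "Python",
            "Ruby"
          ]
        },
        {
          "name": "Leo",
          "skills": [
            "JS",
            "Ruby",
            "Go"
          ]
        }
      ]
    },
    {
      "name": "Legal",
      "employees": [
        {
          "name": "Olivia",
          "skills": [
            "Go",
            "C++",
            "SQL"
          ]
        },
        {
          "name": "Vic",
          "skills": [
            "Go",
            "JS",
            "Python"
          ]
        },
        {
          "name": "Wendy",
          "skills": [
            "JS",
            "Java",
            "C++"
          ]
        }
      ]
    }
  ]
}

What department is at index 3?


Path: departments[3].name
Value: Legal

ANSWER: Legal


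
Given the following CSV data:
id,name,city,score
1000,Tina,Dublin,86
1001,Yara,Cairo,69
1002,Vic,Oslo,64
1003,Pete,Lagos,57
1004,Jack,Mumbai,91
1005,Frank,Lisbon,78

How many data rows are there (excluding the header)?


Counting rows (excluding header):
Header: id,name,city,score
Data rows: 6

ANSWER: 6


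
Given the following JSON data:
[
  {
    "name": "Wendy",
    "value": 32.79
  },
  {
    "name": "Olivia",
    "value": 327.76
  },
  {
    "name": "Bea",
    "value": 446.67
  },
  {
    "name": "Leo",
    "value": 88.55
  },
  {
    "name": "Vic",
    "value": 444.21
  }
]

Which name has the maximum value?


Comparing values:
  Wendy: 32.79
  Olivia: 327.76
  Bea: 446.67
  Leo: 88.55
  Vic: 444.21
Maximum: Bea (446.67)

ANSWER: Bea


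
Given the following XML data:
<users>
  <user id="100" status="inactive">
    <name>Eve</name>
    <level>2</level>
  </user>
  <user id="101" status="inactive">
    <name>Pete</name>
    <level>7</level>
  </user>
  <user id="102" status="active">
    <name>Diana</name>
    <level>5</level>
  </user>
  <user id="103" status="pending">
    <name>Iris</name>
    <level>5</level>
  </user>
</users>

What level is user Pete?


Finding user: Pete
<level>7</level>

ANSWER: 7


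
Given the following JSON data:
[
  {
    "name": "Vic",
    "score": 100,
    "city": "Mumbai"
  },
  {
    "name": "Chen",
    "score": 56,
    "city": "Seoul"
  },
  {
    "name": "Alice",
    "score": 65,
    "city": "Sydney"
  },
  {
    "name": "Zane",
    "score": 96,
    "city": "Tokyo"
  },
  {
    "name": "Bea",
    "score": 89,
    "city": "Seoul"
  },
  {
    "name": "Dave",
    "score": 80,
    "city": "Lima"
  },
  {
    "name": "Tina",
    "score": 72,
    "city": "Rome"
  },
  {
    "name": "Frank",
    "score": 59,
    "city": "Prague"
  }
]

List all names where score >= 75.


Filtering records where score >= 75:
  Vic (score=100) -> YES
  Chen (score=56) -> no
  Alice (score=65) -> no
  Zane (score=96) -> YES
  Bea (score=89) -> YES
  Dave (score=80) -> YES
  Tina (score=72) -> no
  Frank (score=59) -> no


ANSWER: Vic, Zane, Bea, Dave


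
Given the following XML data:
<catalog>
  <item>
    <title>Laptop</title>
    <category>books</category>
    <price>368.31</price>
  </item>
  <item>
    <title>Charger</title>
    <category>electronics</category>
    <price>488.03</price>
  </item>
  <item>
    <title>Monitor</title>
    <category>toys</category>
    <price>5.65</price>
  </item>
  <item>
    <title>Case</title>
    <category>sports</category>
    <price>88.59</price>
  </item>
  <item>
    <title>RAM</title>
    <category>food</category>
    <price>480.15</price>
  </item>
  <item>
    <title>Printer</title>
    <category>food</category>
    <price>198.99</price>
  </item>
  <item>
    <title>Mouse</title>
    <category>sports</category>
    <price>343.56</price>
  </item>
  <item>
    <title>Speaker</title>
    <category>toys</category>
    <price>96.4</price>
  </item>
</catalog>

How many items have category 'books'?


Scanning <item> elements for <category>books</category>:
  Item 1: Laptop -> MATCH
Count: 1

ANSWER: 1


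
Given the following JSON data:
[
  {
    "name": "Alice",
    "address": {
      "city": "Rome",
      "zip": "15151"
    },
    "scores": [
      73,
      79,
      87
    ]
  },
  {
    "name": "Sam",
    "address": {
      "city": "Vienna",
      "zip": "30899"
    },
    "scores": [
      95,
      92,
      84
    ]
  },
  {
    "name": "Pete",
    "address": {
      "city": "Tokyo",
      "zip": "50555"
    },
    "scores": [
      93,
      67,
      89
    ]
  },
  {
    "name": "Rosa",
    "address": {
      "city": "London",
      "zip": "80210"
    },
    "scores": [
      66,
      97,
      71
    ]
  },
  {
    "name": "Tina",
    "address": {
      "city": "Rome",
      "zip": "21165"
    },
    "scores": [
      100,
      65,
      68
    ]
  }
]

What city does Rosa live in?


Path: records[3].address.city
Value: London

ANSWER: London


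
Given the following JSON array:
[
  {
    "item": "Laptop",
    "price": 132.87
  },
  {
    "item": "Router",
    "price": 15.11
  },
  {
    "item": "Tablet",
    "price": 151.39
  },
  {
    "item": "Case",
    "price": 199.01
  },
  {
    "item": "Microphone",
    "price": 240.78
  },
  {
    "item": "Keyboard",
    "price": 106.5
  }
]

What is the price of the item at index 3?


Array index 3 -> Case
price = 199.01

ANSWER: 199.01


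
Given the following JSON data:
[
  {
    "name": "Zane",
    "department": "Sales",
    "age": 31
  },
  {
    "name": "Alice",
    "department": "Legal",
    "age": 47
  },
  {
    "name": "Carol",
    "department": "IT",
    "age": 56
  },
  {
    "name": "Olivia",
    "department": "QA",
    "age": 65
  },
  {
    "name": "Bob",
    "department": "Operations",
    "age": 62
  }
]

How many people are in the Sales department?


Scanning records for department = Sales
  Record 0: Zane
Count: 1

ANSWER: 1


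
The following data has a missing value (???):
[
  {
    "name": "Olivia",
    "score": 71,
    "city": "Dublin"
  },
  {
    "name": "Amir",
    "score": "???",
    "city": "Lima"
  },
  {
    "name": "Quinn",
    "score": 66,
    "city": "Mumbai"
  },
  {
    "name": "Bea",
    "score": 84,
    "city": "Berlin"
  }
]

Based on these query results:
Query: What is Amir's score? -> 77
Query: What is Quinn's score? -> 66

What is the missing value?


The missing value is Amir's score
From query: Amir's score = 77

ANSWER: 77


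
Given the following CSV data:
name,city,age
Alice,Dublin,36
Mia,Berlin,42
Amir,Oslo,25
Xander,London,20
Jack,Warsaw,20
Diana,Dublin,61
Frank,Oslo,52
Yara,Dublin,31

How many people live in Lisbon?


Scanning city column for 'Lisbon':
Total matches: 0

ANSWER: 0


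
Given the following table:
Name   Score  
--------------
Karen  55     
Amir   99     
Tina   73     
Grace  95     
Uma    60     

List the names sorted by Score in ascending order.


Sorting by Score (ascending):
  Karen: 55
  Uma: 60
  Tina: 73
  Grace: 95
  Amir: 99


ANSWER: Karen, Uma, Tina, Grace, Amir


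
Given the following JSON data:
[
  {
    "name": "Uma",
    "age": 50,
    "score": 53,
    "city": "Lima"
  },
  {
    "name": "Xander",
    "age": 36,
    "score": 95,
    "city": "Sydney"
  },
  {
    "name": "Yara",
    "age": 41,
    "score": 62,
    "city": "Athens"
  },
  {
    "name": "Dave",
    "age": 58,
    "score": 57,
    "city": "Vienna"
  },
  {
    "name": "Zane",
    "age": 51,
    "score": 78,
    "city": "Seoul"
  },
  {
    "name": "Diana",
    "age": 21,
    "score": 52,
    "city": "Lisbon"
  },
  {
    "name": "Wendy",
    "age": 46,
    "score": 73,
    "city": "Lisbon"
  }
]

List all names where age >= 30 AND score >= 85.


Checking both conditions:
  Uma (age=50, score=53) -> no
  Xander (age=36, score=95) -> YES
  Yara (age=41, score=62) -> no
  Dave (age=58, score=57) -> no
  Zane (age=51, score=78) -> no
  Diana (age=21, score=52) -> no
  Wendy (age=46, score=73) -> no


ANSWER: Xander


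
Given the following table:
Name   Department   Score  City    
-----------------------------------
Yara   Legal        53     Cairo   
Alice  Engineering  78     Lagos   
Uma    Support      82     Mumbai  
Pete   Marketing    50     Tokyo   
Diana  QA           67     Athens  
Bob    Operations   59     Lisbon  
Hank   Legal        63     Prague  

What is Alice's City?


Row 2: Alice
City = Lagos

ANSWER: Lagos


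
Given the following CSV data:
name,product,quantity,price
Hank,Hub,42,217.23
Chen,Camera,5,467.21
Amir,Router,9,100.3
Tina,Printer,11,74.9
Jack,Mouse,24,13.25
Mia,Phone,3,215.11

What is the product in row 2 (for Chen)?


Row 2: Chen
Column 'product' = Camera

ANSWER: Camera


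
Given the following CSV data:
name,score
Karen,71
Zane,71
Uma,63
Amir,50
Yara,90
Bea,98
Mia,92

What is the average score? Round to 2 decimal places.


Scores: 71, 71, 63, 50, 90, 98, 92
Sum = 535
Count = 7
Average = 535 / 7 = 76.43

ANSWER: 76.43


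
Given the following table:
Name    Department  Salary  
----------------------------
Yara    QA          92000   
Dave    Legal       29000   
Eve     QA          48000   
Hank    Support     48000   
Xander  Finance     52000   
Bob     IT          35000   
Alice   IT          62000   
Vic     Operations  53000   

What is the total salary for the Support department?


Support department members:
  Hank: 48000
Total = 48000 = 48000

ANSWER: 48000


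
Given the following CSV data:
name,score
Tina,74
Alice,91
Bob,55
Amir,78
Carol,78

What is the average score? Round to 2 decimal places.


Scores: 74, 91, 55, 78, 78
Sum = 376
Count = 5
Average = 376 / 5 = 75.20

ANSWER: 75.20


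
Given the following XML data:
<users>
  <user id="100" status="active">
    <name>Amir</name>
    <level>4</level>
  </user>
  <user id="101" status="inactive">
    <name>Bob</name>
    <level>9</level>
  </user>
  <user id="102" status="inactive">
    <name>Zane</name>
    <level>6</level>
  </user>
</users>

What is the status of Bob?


Finding user with name = Bob
user id="101" status="inactive"

ANSWER: inactive


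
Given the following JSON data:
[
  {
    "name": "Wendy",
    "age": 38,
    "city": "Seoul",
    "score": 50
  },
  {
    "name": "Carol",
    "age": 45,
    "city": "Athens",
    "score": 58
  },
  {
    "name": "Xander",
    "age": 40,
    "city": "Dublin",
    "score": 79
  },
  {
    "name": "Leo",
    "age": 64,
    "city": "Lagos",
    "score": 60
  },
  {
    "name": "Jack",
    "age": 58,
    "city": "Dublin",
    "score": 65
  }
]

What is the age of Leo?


Looking up record where name = Leo
Record index: 3
Field 'age' = 64

ANSWER: 64


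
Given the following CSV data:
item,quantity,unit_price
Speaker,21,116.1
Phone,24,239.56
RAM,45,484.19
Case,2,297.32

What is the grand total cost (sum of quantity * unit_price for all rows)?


Computing row totals:
  Speaker: 21 * 116.1 = 2438.1
  Phone: 24 * 239.56 = 5749.44
  RAM: 45 * 484.19 = 21788.55
  Case: 2 * 297.32 = 594.64
Grand total = 2438.1 + 5749.44 + 21788.55 + 594.64 = 30570.73

ANSWER: 30570.73


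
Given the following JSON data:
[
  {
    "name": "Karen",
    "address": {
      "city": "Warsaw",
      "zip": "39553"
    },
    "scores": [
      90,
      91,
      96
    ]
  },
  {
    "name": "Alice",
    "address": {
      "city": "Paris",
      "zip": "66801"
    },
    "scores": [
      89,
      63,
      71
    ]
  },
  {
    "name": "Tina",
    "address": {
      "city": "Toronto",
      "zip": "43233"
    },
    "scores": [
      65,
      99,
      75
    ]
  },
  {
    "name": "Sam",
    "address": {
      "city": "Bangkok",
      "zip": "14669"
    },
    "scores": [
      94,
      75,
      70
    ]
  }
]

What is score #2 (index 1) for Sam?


Path: records[3].scores[1]
Value: 75

ANSWER: 75


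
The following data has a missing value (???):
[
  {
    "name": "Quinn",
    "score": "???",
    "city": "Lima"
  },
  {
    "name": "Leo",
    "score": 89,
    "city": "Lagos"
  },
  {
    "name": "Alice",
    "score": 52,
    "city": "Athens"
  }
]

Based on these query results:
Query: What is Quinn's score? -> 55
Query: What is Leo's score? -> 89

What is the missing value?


The missing value is Quinn's score
From query: Quinn's score = 55

ANSWER: 55


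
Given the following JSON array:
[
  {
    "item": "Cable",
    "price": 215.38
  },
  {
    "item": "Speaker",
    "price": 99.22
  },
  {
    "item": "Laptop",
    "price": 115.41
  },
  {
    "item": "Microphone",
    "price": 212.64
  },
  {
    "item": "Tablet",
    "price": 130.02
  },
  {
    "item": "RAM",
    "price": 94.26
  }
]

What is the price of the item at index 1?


Array index 1 -> Speaker
price = 99.22

ANSWER: 99.22


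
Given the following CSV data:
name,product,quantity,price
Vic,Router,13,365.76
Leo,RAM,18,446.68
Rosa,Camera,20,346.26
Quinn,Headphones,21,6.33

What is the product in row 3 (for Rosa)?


Row 3: Rosa
Column 'product' = Camera

ANSWER: Camera


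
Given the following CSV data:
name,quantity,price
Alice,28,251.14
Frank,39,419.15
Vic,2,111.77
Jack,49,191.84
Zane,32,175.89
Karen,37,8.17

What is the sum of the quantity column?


Values in 'quantity' column:
  Row 1: 28
  Row 2: 39
  Row 3: 2
  Row 4: 49
  Row 5: 32
  Row 6: 37
Sum = 28 + 39 + 2 + 49 + 32 + 37 = 187

ANSWER: 187


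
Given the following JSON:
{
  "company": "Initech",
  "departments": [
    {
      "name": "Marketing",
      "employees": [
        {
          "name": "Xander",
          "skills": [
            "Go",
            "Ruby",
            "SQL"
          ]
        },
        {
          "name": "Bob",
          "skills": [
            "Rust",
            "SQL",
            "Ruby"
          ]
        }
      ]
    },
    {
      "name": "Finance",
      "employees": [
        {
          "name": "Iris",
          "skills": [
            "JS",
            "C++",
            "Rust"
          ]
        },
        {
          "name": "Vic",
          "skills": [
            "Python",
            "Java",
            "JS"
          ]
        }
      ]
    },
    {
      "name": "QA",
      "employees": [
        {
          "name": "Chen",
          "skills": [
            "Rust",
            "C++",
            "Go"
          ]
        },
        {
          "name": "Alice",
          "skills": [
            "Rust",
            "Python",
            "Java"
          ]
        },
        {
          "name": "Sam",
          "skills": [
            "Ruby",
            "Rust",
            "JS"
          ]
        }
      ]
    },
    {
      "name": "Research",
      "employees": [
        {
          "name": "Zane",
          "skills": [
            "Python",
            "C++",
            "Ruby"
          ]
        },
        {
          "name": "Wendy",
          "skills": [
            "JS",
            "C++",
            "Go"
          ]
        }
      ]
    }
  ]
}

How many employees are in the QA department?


Path: departments[2].employees
Count: 3

ANSWER: 3
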